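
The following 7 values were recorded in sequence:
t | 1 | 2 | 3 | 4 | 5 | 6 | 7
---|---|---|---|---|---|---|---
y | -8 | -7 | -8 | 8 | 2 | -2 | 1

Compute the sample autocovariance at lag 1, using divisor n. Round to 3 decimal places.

5.714

Mean ȳ = (-8 − 7 − 8 + 8 + 2 − 2 + 1)/7 = -2.0000
Deviations: -6.0000, -5.0000, -6.0000, 10.0000, 4.0000, 0.0000, 3.0000
Σ_{t=1}^{6}(y_t−ȳ)(y_{t+1}−ȳ) = 40.0000
γ_1 = 40.0000 / 7 = 5.714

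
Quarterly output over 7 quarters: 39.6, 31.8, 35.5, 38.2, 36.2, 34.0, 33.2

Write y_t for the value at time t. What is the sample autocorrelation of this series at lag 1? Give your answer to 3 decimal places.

Mean ȳ = (39.6 + 31.8 + 35.5 + 38.2 + 36.2 + 34.0 + 33.2)/7 = 35.5000
Deviations from mean: 4.1000, -3.7000, 0.0000, 2.7000, 0.7000, -1.5000, -2.3000
Σ(y_t−ȳ)(y_{t+1}−ȳ) = (-15.1700) + (0.0000) + (0.0000) + (1.8900) + (-1.0500) + (3.4500) = -10.8800
Denominator Σ(y_t−ȳ)² = 45.8200
r_1 = -10.8800 / 45.8200 = -0.237

-0.237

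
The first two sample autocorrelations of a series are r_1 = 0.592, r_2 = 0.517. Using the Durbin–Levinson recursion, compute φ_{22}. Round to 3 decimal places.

0.256

φ_{22} = (r_2 − r_1²) / (1 − r_1²)
r_1² = (0.592)² = 0.350464
Numerator = 0.517 − 0.3505 = 0.1665; denominator = 1 − 0.3505 = 0.6495
φ_{22} = 0.1665 / 0.6495 = 0.256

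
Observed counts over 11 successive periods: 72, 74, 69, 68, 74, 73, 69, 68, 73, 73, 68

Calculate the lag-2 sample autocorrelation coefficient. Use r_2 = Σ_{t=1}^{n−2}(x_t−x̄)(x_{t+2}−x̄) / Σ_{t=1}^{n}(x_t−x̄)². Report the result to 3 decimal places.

Mean x̄ = (72 + 74 + 69 + 68 + 74 + 73 + 69 + 68 + 73 + 73 + 68)/11 = 71.0000
Numerator Σ_{t=1}^{9}(x_t−x̄)(x_{t+2}−x̄) = -51.0000
Denominator Σ(x_t−x̄)² = 66.0000
r_2 = -51.0000 / 66.0000 = -0.773

-0.773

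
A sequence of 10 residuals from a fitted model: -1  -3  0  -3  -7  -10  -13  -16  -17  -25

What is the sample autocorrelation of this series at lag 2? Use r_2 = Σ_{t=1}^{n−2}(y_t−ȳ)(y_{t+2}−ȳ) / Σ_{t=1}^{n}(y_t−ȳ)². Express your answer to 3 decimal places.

Mean ȳ = (-1 − 3 + 0 − 3 − 7 − 10 − 13 − 16 − 17 − 25)/10 = -9.5000
Numerator Σ_{t=1}^{8}(y_t−ȳ)(y_{t+2}−ȳ) = 265.0000
Denominator Σ(y_t−ȳ)² = 604.5000
r_2 = 265.0000 / 604.5000 = 0.438

0.438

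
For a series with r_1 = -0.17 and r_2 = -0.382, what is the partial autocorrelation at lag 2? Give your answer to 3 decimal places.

-0.423

φ_{22} = (r_2 − r_1²) / (1 − r_1²)
r_1² = (-0.17)² = 0.0289
Numerator = -0.382 − 0.0289 = -0.4109; denominator = 1 − 0.0289 = 0.9711
φ_{22} = -0.4109 / 0.9711 = -0.423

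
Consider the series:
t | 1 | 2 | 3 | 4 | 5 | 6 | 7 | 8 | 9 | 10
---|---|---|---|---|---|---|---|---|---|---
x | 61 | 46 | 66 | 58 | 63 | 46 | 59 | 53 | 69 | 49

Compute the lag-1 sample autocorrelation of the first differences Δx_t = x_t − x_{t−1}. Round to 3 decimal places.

First differences Δx: -15, 20, -8, 5, -17, 13, -6, 16, -20
Mean of differences = -1.3333
Numerator Σ(Δx_t−Δx̄)(Δx_{t+1}−Δx̄) = -1271.1111
Denominator Σ(Δx_t−Δx̄)² = 1848.0000
r_1(Δx) = -1271.1111 / 1848.0000 = -0.688

-0.688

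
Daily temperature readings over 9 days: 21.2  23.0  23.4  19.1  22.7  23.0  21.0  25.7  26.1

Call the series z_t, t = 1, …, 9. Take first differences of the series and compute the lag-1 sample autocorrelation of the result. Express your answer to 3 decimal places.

First differences Δz: 1.8, 0.4, -4.3, 3.6, 0.3, -2.0, 4.7, 0.4
Mean of differences = 0.6125
Numerator Σ(Δz_t−Δz̄)(Δz_{t+1}−Δz̄) = -25.5489
Denominator Σ(Δz_t−Δz̄)² = 58.1888
r_1(Δz) = -25.5489 / 58.1888 = -0.439

-0.439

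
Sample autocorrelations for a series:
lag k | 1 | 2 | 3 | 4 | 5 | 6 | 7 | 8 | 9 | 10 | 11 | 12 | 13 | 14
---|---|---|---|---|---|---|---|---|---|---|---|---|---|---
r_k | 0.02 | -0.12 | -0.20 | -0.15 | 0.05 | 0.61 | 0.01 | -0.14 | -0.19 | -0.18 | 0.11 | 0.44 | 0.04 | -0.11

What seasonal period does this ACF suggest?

6

The largest autocorrelation is r_6 = 0.61, with a weaker echo at lag 12 (0.44); the remaining lags stay at or below 0.11.
The dominant spike at lag 6 indicates a seasonal period of 6.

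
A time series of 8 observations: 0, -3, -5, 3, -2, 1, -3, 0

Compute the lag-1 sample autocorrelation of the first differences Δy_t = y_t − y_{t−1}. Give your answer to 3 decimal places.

First differences Δy: -3, -2, 8, -5, 3, -4, 3
Mean of differences = 0.0000
Numerator Σ(Δy_t−Δȳ)(Δy_{t+1}−Δȳ) = -89.0000
Denominator Σ(Δy_t−Δȳ)² = 136.0000
r_1(Δy) = -89.0000 / 136.0000 = -0.654

-0.654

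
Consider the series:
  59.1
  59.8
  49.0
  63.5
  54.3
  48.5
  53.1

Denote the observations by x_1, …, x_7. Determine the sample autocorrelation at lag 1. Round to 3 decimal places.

-0.255

Mean x̄ = (59.1 + 59.8 + 49.0 + 63.5 + 54.3 + 48.5 + 53.1)/7 = 55.3286
Deviations from mean: 3.7714, 4.4714, -6.3286, 8.1714, -1.0286, -6.8286, -2.2286
Numerator Σ_{t=1}^{6}(x_t−x̄)(x_{t+1}−x̄) = -49.3108
Denominator Σ(x_t−x̄)² = 193.6943
r_1 = -49.3108 / 193.6943 = -0.255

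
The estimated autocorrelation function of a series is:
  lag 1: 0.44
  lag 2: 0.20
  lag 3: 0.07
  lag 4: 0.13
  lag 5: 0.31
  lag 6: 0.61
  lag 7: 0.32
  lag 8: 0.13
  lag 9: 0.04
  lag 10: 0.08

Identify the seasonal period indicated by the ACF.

The largest autocorrelation is r_6 = 0.61; the remaining lags stay at or below 0.44. The elevated value at lag 1 (0.44), dropping to 0.20 at lag 2, reflects decaying short-term dependence rather than seasonality.
The dominant spike at lag 6 indicates a seasonal period of 6.

6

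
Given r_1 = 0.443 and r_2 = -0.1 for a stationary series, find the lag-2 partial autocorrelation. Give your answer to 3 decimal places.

φ_{22} = (r_2 − r_1²) / (1 − r_1²)
r_1² = (0.443)² = 0.196249
Numerator = -0.1 − 0.1962 = -0.2962; denominator = 1 − 0.1962 = 0.8038
φ_{22} = -0.2962 / 0.8038 = -0.369

-0.369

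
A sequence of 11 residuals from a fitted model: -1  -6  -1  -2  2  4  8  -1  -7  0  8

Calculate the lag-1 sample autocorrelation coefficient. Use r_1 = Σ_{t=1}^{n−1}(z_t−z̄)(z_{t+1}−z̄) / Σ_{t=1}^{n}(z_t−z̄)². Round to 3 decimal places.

Mean z̄ = (-1 − 6 − 1 − 2 + 2 + 4 + 8 − 1 − 7 + 0 + 8)/11 = 0.3636
Numerator Σ_{t=1}^{10}(z_t−z̄)(z_{t+1}−z̄) = 49.9587
Denominator Σ(z_t−z̄)² = 238.5455
r_1 = 49.9587 / 238.5455 = 0.209

0.209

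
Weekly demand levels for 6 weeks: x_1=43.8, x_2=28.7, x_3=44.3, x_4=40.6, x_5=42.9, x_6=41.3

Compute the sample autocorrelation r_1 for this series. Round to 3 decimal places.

-0.484

Mean x̄ = (43.8 + 28.7 + 44.3 + 40.6 + 42.9 + 41.3)/6 = 40.2667
Σ(x_t−x̄)(x_{t+1}−x̄) = (-40.8689) + (-46.6522) + (1.3444) + (0.8778) + (2.7211) = -82.5778
Denominator Σ(x_t−x̄)² = 170.6533
r_1 = -82.5778 / 170.6533 = -0.484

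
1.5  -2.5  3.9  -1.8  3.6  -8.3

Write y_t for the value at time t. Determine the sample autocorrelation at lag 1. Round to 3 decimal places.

-0.519

Mean ȳ = (1.5 − 2.5 + 3.9 − 1.8 + 3.6 − 8.3)/6 = -0.6000
Deviations from mean: 2.1000, -1.9000, 4.5000, -1.2000, 4.2000, -7.7000
Numerator Σ_{t=1}^{5}(y_t−ȳ)(y_{t+1}−ȳ) = -55.3200
Denominator Σ(y_t−ȳ)² = 106.6400
r_1 = -55.3200 / 106.6400 = -0.519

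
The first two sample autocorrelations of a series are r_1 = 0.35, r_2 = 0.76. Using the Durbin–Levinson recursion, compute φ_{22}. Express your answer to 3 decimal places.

φ_{22} = (r_2 − r_1²) / (1 − r_1²)
r_1² = (0.35)² = 0.1225
Numerator = 0.76 − 0.1225 = 0.6375; denominator = 1 − 0.1225 = 0.8775
φ_{22} = 0.6375 / 0.8775 = 0.726

0.726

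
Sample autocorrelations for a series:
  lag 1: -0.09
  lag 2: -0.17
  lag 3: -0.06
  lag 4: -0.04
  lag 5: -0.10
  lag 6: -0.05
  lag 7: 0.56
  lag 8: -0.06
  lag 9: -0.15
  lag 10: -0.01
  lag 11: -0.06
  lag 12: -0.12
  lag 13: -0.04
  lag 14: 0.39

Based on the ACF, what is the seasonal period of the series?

7

The largest autocorrelation is r_7 = 0.56, with a weaker echo at lag 14 (0.39); the remaining lags stay at or below -0.01.
The dominant spike at lag 7 indicates a seasonal period of 7.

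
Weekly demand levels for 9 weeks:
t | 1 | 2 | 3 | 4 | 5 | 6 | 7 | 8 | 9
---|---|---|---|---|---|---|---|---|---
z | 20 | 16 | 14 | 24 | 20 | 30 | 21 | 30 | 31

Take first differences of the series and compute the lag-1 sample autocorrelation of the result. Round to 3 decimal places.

-0.717

First differences Δz: -4, -2, 10, -4, 10, -9, 9, 1
Mean of differences = 1.3750
Numerator Σ(Δz_t−Δz̄)(Δz_{t+1}−Δz̄) = -275.1406
Denominator Σ(Δz_t−Δz̄)² = 383.8750
r_1(Δz) = -275.1406 / 383.8750 = -0.717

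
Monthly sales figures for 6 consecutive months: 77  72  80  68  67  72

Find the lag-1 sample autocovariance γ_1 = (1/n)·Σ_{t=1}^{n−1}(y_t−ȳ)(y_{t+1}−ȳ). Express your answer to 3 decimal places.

Mean ȳ = (77 + 72 + 80 + 68 + 67 + 72)/6 = 72.6667
Deviations: 4.3333, -0.6667, 7.3333, -4.6667, -5.6667, -0.6667
Σ_{t=1}^{5}(y_t−ȳ)(y_{t+1}−ȳ) = -11.7778
γ_1 = -11.7778 / 6 = -1.963

-1.963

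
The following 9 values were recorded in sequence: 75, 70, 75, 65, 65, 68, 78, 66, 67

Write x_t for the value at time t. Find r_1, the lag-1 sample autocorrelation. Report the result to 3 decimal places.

Mean x̄ = (75 + 70 + 75 + 65 + 65 + 68 + 78 + 66 + 67)/9 = 69.8889
Numerator Σ_{t=1}^{8}(x_t−x̄)(x_{t+1}−x̄) = -26.3457
Denominator Σ(x_t−x̄)² = 192.8889
r_1 = -26.3457 / 192.8889 = -0.137

-0.137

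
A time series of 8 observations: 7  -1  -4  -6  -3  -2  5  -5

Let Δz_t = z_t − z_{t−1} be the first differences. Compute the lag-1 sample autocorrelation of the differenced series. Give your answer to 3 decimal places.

First differences Δz: -8, -3, -2, 3, 1, 7, -10
Mean of differences = -1.7143
Numerator Σ(Δz_t−Δz̄)(Δz_{t+1}−Δz̄) = -28.6531
Denominator Σ(Δz_t−Δz̄)² = 215.4286
r_1(Δz) = -28.6531 / 215.4286 = -0.133

-0.133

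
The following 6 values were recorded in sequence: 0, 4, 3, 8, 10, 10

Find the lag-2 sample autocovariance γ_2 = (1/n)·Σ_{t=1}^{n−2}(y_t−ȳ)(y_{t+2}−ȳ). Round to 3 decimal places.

Mean ȳ = (0 + 4 + 3 + 8 + 10 + 10)/6 = 5.8333
Deviations: -5.8333, -1.8333, -2.8333, 2.1667, 4.1667, 4.1667
Σ_{t=1}^{4}(y_t−ȳ)(y_{t+2}−ȳ) = 9.7778
γ_2 = 9.7778 / 6 = 1.630

1.630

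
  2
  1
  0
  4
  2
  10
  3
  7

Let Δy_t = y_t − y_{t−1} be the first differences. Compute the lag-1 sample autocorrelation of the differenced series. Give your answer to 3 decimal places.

First differences Δy: -1, -1, 4, -2, 8, -7, 4
Mean of differences = 0.7143
Numerator Σ(Δy_t−Δȳ)(Δy_{t+1}−Δȳ) = -112.9388
Denominator Σ(Δy_t−Δȳ)² = 147.4286
r_1(Δy) = -112.9388 / 147.4286 = -0.766

-0.766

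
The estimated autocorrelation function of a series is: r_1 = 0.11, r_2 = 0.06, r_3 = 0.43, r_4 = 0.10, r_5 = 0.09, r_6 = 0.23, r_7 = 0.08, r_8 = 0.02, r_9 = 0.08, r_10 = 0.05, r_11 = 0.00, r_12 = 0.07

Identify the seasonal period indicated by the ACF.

3

The largest autocorrelation is r_3 = 0.43, with a weaker echo at lag 6 (0.23); the remaining lags stay at or below 0.11.
The dominant spike at lag 3 indicates a seasonal period of 3.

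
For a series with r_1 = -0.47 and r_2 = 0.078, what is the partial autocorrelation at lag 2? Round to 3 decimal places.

-0.183

φ_{22} = (r_2 − r_1²) / (1 − r_1²)
r_1² = (-0.47)² = 0.2209
Numerator = 0.078 − 0.2209 = -0.1429; denominator = 1 − 0.2209 = 0.7791
φ_{22} = -0.1429 / 0.7791 = -0.183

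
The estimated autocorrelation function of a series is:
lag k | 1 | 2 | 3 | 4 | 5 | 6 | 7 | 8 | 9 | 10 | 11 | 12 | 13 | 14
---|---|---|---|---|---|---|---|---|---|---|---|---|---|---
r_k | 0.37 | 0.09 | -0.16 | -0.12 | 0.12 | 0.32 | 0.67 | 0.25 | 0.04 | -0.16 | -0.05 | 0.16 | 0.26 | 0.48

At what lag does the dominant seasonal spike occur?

The largest autocorrelation is r_7 = 0.67, with a weaker echo at lag 14 (0.48); the remaining lags stay at or below 0.37. The elevated value at lag 1 (0.37), dropping to 0.09 at lag 2, reflects decaying short-term dependence rather than seasonality.
The dominant spike at lag 7 indicates a seasonal period of 7.

7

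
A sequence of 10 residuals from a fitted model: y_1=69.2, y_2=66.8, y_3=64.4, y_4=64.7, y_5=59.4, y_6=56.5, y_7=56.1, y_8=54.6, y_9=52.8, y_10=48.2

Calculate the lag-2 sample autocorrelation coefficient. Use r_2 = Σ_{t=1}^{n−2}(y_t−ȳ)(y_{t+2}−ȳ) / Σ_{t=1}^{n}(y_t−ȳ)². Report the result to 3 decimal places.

Mean ȳ = (69.2 + 66.8 + 64.4 + 64.7 + 59.4 + 56.5 + 56.1 + 54.6 + 52.8 + 48.2)/10 = 59.2700
Numerator Σ_{t=1}^{8}(y_t−ȳ)(y_{t+2}−ȳ) = 162.1852
Denominator Σ(y_t−ȳ)² = 415.0610
r_2 = 162.1852 / 415.0610 = 0.391

0.391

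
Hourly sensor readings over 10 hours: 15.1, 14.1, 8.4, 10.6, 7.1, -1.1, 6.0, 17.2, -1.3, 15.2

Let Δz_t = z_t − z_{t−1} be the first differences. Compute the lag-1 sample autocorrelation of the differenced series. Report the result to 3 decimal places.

First differences Δz: -1.0, -5.7, 2.2, -3.5, -8.2, 7.1, 11.2, -18.5, 16.5
Mean of differences = 0.0111
Numerator Σ(Δz_t−Δz̄)(Δz_{t+1}−Δz̄) = -476.8190
Denominator Σ(Δz_t−Δz̄)² = 908.1689
r_1(Δz) = -476.8190 / 908.1689 = -0.525

-0.525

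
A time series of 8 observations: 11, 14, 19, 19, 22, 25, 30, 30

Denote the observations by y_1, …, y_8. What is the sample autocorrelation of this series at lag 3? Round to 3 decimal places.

-0.012

Mean ȳ = (11 + 14 + 19 + 19 + 22 + 25 + 30 + 30)/8 = 21.2500
Deviations from mean: -10.2500, -7.2500, -2.2500, -2.2500, 0.7500, 3.7500, 8.7500, 8.7500
Numerator Σ_{t=1}^{5}(y_t−ȳ)(y_{t+3}−ȳ) = -3.9375
Denominator Σ(y_t−ȳ)² = 335.5000
r_3 = -3.9375 / 335.5000 = -0.012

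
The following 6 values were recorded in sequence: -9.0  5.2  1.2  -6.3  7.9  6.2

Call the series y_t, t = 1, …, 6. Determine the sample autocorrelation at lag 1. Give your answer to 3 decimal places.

-0.231

Mean ȳ = (-9.0 + 5.2 + 1.2 − 6.3 + 7.9 + 6.2)/6 = 0.8667
Deviations from mean: -9.8667, 4.3333, 0.3333, -7.1667, 7.0333, 5.3333
Numerator Σ_{t=1}^{5}(y_t−ȳ)(y_{t+1}−ȳ) = -56.5944
Denominator Σ(y_t−ȳ)² = 245.5133
r_1 = -56.5944 / 245.5133 = -0.231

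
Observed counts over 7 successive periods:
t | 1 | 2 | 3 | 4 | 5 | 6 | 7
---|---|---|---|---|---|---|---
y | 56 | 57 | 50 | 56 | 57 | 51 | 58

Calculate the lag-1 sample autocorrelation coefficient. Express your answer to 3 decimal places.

Mean ȳ = (56 + 57 + 50 + 56 + 57 + 51 + 58)/7 = 55.0000
Deviations from mean: 1.0000, 2.0000, -5.0000, 1.0000, 2.0000, -4.0000, 3.0000
Σ(y_t−ȳ)(y_{t+1}−ȳ) = (2.0000) + (-10.0000) + (-5.0000) + (2.0000) + (-8.0000) + (-12.0000) = -31.0000
Denominator Σ(y_t−ȳ)² = 60.0000
r_1 = -31.0000 / 60.0000 = -0.517

-0.517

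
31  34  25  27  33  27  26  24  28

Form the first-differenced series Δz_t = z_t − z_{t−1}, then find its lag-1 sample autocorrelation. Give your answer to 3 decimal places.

-0.392

First differences Δz: 3, -9, 2, 6, -6, -1, -2, 4
Mean of differences = -0.3750
Numerator Σ(Δz_t−Δz̄)(Δz_{t+1}−Δz̄) = -72.8906
Denominator Σ(Δz_t−Δz̄)² = 185.8750
r_1(Δz) = -72.8906 / 185.8750 = -0.392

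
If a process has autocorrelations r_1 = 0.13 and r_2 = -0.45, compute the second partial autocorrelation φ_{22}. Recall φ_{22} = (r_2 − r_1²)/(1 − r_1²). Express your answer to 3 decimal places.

φ_{22} = (r_2 − r_1²) / (1 − r_1²)
r_1² = (0.13)² = 0.0169
Numerator = -0.45 − 0.0169 = -0.4669; denominator = 1 − 0.0169 = 0.9831
φ_{22} = -0.4669 / 0.9831 = -0.475

-0.475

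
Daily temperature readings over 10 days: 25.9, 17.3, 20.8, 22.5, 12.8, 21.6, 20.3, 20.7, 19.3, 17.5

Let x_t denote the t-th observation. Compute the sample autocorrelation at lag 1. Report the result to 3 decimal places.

-0.401

Mean x̄ = (25.9 + 17.3 + 20.8 + 22.5 + 12.8 + 21.6 + 20.3 + 20.7 + 19.3 + 17.5)/10 = 19.8700
Numerator Σ_{t=1}^{9}(x_t−x̄)(x_{t+1}−x̄) = -44.2879
Denominator Σ(x_t−x̄)² = 110.5410
r_1 = -44.2879 / 110.5410 = -0.401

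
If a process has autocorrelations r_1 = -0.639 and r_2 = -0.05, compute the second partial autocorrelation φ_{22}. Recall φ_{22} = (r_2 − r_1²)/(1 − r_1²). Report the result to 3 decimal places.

φ_{22} = (r_2 − r_1²) / (1 − r_1²)
r_1² = (-0.639)² = 0.408321
Numerator = -0.05 − 0.4083 = -0.4583; denominator = 1 − 0.4083 = 0.5917
φ_{22} = -0.4583 / 0.5917 = -0.775

-0.775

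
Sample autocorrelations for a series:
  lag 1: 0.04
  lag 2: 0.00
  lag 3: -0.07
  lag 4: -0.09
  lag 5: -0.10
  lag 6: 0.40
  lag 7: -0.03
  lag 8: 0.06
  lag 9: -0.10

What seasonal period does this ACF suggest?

6

The largest autocorrelation is r_6 = 0.40; the remaining lags stay at or below 0.06.
The dominant spike at lag 6 indicates a seasonal period of 6.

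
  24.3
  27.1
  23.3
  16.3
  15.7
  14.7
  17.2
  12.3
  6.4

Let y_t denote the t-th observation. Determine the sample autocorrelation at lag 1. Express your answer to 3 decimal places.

Mean ȳ = (24.3 + 27.1 + 23.3 + 16.3 + 15.7 + 14.7 + 17.2 + 12.3 + 6.4)/9 = 17.4778
Numerator Σ_{t=1}^{8}(y_t−ȳ)(y_{t+1}−ȳ) = 181.4106
Denominator Σ(y_t−ȳ)² = 334.8956
r_1 = 181.4106 / 334.8956 = 0.542

0.542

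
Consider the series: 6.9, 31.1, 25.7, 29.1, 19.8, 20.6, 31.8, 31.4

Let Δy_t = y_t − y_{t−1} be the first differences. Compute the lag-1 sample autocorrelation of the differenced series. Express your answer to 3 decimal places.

-0.263

First differences Δy: 24.2, -5.4, 3.4, -9.3, 0.8, 11.2, -0.4
Mean of differences = 3.5000
Numerator Σ(Δy_t−Δȳ)(Δy_{t+1}−Δȳ) = -198.3200
Denominator Σ(Δy_t−Δȳ)² = 753.3400
r_1(Δy) = -198.3200 / 753.3400 = -0.263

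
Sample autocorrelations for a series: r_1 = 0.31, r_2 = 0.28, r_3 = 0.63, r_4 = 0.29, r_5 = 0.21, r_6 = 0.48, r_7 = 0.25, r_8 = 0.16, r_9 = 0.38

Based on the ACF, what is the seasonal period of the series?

3

The largest autocorrelation is r_3 = 0.63, with weaker echoes at lags 6 (0.48) and 9 (0.38); the remaining lags stay at or below 0.31. The elevated value at lag 1 (0.31), dropping to 0.28 at lag 2, reflects decaying short-term dependence rather than seasonality.
The dominant spike at lag 3 indicates a seasonal period of 3.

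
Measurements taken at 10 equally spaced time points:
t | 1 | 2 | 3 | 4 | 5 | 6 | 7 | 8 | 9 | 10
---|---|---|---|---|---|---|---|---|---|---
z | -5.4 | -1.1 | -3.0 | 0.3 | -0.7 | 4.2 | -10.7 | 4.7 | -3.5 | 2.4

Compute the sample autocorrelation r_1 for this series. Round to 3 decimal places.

Mean z̄ = (-5.4 − 1.1 − 3.0 + 0.3 − 0.7 + 4.2 − 10.7 + 4.7 − 3.5 + 2.4)/10 = -1.2800
Numerator Σ_{t=1}^{9}(z_t−z̄)(z_{t+1}−z̄) = -129.0724
Denominator Σ(z_t−z̄)² = 195.7960
r_1 = -129.0724 / 195.7960 = -0.659

-0.659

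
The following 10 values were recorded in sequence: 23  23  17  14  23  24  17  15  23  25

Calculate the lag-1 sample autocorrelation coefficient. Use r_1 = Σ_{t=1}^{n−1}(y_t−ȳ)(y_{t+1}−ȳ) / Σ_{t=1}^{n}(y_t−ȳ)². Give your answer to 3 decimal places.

Mean ȳ = (23 + 23 + 17 + 14 + 23 + 24 + 17 + 15 + 23 + 25)/10 = 20.4000
Numerator Σ_{t=1}^{9}(y_t−ȳ)(y_{t+1}−ȳ) = 16.4400
Denominator Σ(y_t−ȳ)² = 154.4000
r_1 = 16.4400 / 154.4000 = 0.106

0.106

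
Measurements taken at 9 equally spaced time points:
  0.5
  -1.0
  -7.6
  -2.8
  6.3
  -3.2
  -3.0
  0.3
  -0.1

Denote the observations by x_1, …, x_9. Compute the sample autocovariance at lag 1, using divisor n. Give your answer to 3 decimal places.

Mean x̄ = (0.5 − 1.0 − 7.6 − 2.8 + 6.3 − 3.2 − 3.0 + 0.3 − 0.1)/9 = -1.1778
Σ_{t=1}^{8}(x_t−x̄)(x_{t+1}−x̄) = -15.0927
γ_1 = -15.0927 / 9 = -1.677

-1.677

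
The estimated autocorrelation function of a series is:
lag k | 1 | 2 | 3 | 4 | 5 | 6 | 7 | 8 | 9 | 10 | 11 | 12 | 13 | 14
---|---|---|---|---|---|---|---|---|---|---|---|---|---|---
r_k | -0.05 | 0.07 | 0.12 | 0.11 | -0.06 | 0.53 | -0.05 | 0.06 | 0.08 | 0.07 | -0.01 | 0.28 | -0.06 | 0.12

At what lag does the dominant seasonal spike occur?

The largest autocorrelation is r_6 = 0.53, with a weaker echo at lag 12 (0.28); the remaining lags stay at or below 0.12.
The dominant spike at lag 6 indicates a seasonal period of 6.

6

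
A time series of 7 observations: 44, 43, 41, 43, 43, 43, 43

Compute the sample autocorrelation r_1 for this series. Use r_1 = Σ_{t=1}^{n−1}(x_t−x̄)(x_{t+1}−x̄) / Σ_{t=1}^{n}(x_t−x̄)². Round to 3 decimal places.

-0.063

Mean x̄ = (44 + 43 + 41 + 43 + 43 + 43 + 43)/7 = 42.8571
Deviations from mean: 1.1429, 0.1429, -1.8571, 0.1429, 0.1429, 0.1429, 0.1429
Numerator Σ_{t=1}^{6}(x_t−x̄)(x_{t+1}−x̄) = -0.3061
Denominator Σ(x_t−x̄)² = 4.8571
r_1 = -0.3061 / 4.8571 = -0.063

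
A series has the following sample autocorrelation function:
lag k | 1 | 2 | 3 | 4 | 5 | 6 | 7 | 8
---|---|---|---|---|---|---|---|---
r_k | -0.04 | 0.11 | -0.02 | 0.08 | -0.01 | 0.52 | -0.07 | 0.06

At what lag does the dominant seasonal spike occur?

The largest autocorrelation is r_6 = 0.52; the remaining lags stay at or below 0.11.
The dominant spike at lag 6 indicates a seasonal period of 6.

6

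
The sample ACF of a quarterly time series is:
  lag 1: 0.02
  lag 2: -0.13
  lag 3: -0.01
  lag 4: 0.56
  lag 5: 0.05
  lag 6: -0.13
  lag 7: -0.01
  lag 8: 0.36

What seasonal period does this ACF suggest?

4

The largest autocorrelation is r_4 = 0.56, with a weaker echo at lag 8 (0.36); the remaining lags stay at or below 0.05.
The dominant spike at lag 4 indicates a seasonal period of 4.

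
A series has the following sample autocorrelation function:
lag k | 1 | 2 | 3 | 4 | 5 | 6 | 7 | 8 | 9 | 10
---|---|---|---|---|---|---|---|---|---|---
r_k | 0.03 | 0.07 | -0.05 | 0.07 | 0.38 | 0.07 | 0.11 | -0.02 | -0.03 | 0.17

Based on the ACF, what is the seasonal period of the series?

The largest autocorrelation is r_5 = 0.38, with a weaker echo at lag 10 (0.17); the remaining lags stay at or below 0.11.
The dominant spike at lag 5 indicates a seasonal period of 5.

5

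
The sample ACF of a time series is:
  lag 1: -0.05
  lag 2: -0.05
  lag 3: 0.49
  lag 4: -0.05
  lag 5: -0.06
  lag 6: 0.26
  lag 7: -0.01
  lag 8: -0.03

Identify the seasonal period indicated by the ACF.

The largest autocorrelation is r_3 = 0.49, with a weaker echo at lag 6 (0.26); the remaining lags stay at or below -0.01.
The dominant spike at lag 3 indicates a seasonal period of 3.

3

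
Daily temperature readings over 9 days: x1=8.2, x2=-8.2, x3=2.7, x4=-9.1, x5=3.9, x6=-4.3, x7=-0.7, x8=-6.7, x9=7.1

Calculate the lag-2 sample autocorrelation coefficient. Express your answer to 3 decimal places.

0.460

Mean x̄ = (8.2 − 8.2 + 2.7 − 9.1 + 3.9 − 4.3 − 0.7 − 6.7 + 7.1)/9 = -0.7889
Numerator Σ_{t=1}^{7}(x_t−x̄)(x_{t+2}−x̄) = 160.3686
Denominator Σ(x_t−x̄)² = 348.4689
r_2 = 160.3686 / 348.4689 = 0.460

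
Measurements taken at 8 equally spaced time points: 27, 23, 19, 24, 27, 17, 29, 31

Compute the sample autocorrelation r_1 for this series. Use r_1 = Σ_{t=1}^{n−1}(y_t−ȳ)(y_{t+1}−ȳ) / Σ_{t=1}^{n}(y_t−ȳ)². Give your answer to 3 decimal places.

-0.099

Mean ȳ = (27 + 23 + 19 + 24 + 27 + 17 + 29 + 31)/8 = 24.6250
Deviations from mean: 2.3750, -1.6250, -5.6250, -0.6250, 2.3750, -7.6250, 4.3750, 6.3750
Numerator Σ_{t=1}^{7}(y_t−ȳ)(y_{t+1}−ȳ) = -16.2656
Denominator Σ(y_t−ȳ)² = 163.8750
r_1 = -16.2656 / 163.8750 = -0.099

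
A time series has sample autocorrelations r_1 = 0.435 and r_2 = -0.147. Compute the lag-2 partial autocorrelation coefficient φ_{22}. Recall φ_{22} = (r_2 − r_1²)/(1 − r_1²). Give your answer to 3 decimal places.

-0.415

φ_{22} = (r_2 − r_1²) / (1 − r_1²)
r_1² = (0.435)² = 0.189225
Numerator = -0.147 − 0.1892 = -0.3362; denominator = 1 − 0.1892 = 0.8108
φ_{22} = -0.3362 / 0.8108 = -0.415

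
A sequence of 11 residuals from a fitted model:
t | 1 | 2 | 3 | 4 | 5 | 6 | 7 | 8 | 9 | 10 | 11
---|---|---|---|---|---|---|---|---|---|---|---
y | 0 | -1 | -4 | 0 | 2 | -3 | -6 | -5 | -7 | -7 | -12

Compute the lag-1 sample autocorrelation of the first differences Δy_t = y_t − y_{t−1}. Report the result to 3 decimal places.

First differences Δy: -1, -3, 4, 2, -5, -3, 1, -2, 0, -5
Mean of differences = -1.2000
Numerator Σ(Δy_t−Δȳ)(Δy_{t+1}−Δȳ) = -9.6400
Denominator Σ(Δy_t−Δȳ)² = 79.6000
r_1(Δy) = -9.6400 / 79.6000 = -0.121

-0.121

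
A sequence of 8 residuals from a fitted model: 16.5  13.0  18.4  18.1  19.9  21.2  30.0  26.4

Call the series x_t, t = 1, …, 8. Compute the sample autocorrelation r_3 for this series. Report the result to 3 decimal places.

Mean x̄ = (16.5 + 13.0 + 18.4 + 18.1 + 19.9 + 21.2 + 30.0 + 26.4)/8 = 20.4375
Deviations from mean: -3.9375, -7.4375, -2.0375, -2.3375, -0.5375, 0.7625, 9.5625, 5.9625
Σ(x_t−x̄)(x_{t+3}−x̄) = (9.2039) + (3.9977) + (-1.5536) + (-22.3523) + (-3.2048) = -13.9092
Denominator Σ(x_t−x̄)² = 208.2988
r_3 = -13.9092 / 208.2988 = -0.067

-0.067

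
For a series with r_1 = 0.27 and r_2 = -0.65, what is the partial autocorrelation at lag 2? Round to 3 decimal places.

φ_{22} = (r_2 − r_1²) / (1 − r_1²)
r_1² = (0.27)² = 0.0729
Numerator = -0.65 − 0.0729 = -0.7229; denominator = 1 − 0.0729 = 0.9271
φ_{22} = -0.7229 / 0.9271 = -0.780

-0.780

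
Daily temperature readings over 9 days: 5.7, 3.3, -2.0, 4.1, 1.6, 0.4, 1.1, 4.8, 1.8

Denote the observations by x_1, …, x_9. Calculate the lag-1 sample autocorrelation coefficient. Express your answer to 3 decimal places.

Mean x̄ = (5.7 + 3.3 − 2.0 + 4.1 + 1.6 + 0.4 + 1.1 + 4.8 + 1.8)/9 = 2.3111
Numerator Σ_{t=1}^{8}(x_t−x̄)(x_{t+1}−x̄) = -10.5090
Denominator Σ(x_t−x̄)² = 46.3289
r_1 = -10.5090 / 46.3289 = -0.227

-0.227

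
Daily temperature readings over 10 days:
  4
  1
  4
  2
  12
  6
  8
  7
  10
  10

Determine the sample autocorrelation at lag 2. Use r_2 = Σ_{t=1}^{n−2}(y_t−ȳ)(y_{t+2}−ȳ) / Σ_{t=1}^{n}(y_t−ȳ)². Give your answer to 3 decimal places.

Mean ȳ = (4 + 1 + 4 + 2 + 12 + 6 + 8 + 7 + 10 + 10)/10 = 6.4000
Numerator Σ_{t=1}^{8}(y_t−ȳ)(y_{t+2}−ȳ) = 34.4800
Denominator Σ(y_t−ȳ)² = 120.4000
r_2 = 34.4800 / 120.4000 = 0.286

0.286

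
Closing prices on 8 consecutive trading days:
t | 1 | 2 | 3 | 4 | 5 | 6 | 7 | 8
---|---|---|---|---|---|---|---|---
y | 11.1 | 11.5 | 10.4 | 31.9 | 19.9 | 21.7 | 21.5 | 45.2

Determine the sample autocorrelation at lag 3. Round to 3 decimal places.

-0.133

Mean ȳ = (11.1 + 11.5 + 10.4 + 31.9 + 19.9 + 21.7 + 21.5 + 45.2)/8 = 21.6500
Deviations from mean: -10.5500, -10.1500, -11.2500, 10.2500, -1.7500, 0.0500, -0.1500, 23.5500
Numerator Σ_{t=1}^{5}(y_t−ȳ)(y_{t+3}−ȳ) = -133.6875
Denominator Σ(y_t−ȳ)² = 1003.6400
r_3 = -133.6875 / 1003.6400 = -0.133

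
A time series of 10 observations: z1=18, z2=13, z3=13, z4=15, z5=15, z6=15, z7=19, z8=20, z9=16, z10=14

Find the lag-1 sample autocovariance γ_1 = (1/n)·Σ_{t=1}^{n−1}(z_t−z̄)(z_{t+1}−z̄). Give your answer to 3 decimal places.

Mean z̄ = (18 + 13 + 13 + 15 + 15 + 15 + 19 + 20 + 16 + 14)/10 = 15.8000
Σ_{t=1}^{9}(z_t−z̄)(z_{t+1}−z̄) = 16.5600
γ_1 = 16.5600 / 10 = 1.656

1.656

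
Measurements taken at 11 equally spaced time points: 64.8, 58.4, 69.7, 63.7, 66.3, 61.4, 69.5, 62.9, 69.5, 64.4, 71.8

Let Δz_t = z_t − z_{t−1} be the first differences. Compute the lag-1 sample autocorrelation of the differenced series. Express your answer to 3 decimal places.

First differences Δz: -6.4, 11.3, -6.0, 2.6, -4.9, 8.1, -6.6, 6.6, -5.1, 7.4
Mean of differences = 0.7000
Numerator Σ(Δz_t−Δz̄)(Δz_{t+1}−Δz̄) = -381.2600
Denominator Σ(Δz_t−Δz̄)² = 464.0200
r_1(Δz) = -381.2600 / 464.0200 = -0.822

-0.822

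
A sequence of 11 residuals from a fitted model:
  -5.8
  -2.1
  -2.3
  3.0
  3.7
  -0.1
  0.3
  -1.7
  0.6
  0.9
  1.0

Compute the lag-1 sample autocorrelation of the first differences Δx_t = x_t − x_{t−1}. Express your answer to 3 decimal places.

First differences Δx: 3.7, -0.2, 5.3, 0.7, -3.8, 0.4, -2.0, 2.3, 0.3, 0.1
Mean of differences = 0.6800
Numerator Σ(Δx_t−Δx̄)(Δx_{t+1}−Δx̄) = -9.4524
Denominator Σ(Δx_t−Δx̄)² = 61.6760
r_1(Δx) = -9.4524 / 61.6760 = -0.153

-0.153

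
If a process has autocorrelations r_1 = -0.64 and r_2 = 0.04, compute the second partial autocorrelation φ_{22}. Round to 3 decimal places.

φ_{22} = (r_2 − r_1²) / (1 − r_1²)
r_1² = (-0.64)² = 0.4096
Numerator = 0.04 − 0.4096 = -0.3696; denominator = 1 − 0.4096 = 0.5904
φ_{22} = -0.3696 / 0.5904 = -0.626

-0.626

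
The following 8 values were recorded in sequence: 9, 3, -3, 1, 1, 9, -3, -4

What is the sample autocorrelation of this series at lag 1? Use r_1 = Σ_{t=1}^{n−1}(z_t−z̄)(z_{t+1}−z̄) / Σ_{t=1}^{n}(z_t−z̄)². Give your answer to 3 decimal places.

-0.030

Mean z̄ = (9 + 3 − 3 + 1 + 1 + 9 − 3 − 4)/8 = 1.6250
Deviations from mean: 7.3750, 1.3750, -4.6250, -0.6250, -0.6250, 7.3750, -4.6250, -5.6250
Σ(z_t−z̄)(z_{t+1}−z̄) = (10.1406) + (-6.3594) + (2.8906) + (0.3906) + (-4.6094) + (-34.1094) + (26.0156) = -5.6406
Denominator Σ(z_t−z̄)² = 185.8750
r_1 = -5.6406 / 185.8750 = -0.030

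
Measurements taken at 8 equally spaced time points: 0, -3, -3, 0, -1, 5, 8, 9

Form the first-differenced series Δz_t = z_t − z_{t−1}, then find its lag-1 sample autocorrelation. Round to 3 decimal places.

-0.071

First differences Δz: -3, 0, 3, -1, 6, 3, 1
Mean of differences = 1.2857
Numerator Σ(Δz_t−Δz̄)(Δz_{t+1}−Δz̄) = -3.7959
Denominator Σ(Δz_t−Δz̄)² = 53.4286
r_1(Δz) = -3.7959 / 53.4286 = -0.071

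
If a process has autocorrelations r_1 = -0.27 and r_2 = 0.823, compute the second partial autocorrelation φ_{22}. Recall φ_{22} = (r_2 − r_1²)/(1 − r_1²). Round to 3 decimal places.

0.809

φ_{22} = (r_2 − r_1²) / (1 − r_1²)
r_1² = (-0.27)² = 0.0729
Numerator = 0.823 − 0.0729 = 0.7501; denominator = 1 − 0.0729 = 0.9271
φ_{22} = 0.7501 / 0.9271 = 0.809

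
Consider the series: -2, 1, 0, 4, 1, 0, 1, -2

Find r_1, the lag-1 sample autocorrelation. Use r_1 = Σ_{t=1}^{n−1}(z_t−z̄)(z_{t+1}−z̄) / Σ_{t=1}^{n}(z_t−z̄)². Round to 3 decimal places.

-0.107

Mean z̄ = (-2 + 1 + 0 + 4 + 1 + 0 + 1 − 2)/8 = 0.3750
Deviations from mean: -2.3750, 0.6250, -0.3750, 3.6250, 0.6250, -0.3750, 0.6250, -2.3750
Numerator Σ_{t=1}^{7}(z_t−z̄)(z_{t+1}−z̄) = -2.7656
Denominator Σ(z_t−z̄)² = 25.8750
r_1 = -2.7656 / 25.8750 = -0.107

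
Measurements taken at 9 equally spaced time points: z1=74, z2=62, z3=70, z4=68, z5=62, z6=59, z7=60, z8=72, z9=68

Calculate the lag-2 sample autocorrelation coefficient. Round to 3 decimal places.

Mean z̄ = (74 + 62 + 70 + 68 + 62 + 59 + 60 + 72 + 68)/9 = 66.1111
Σ(z_t−z̄)(z_{t+2}−z̄) = (30.6790) + (-7.7654) + (-15.9877) + (-13.4321) + (25.1235) + (-41.8765) + (-11.5432) = -34.8025
Denominator Σ(z_t−z̄)² = 240.8889
r_2 = -34.8025 / 240.8889 = -0.144

-0.144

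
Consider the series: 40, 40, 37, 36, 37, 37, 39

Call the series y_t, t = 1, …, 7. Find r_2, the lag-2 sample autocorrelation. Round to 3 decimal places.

Mean ȳ = (40 + 40 + 37 + 36 + 37 + 37 + 39)/7 = 38.0000
Deviations from mean: 2.0000, 2.0000, -1.0000, -2.0000, -1.0000, -1.0000, 1.0000
Σ(y_t−ȳ)(y_{t+2}−ȳ) = (-2.0000) + (-4.0000) + (1.0000) + (2.0000) + (-1.0000) = -4.0000
Denominator Σ(y_t−ȳ)² = 16.0000
r_2 = -4.0000 / 16.0000 = -0.250

-0.250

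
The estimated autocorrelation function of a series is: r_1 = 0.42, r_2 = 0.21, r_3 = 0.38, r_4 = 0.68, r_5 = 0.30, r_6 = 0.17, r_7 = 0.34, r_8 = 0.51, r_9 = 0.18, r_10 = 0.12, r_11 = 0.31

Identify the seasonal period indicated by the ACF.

4

The largest autocorrelation is r_4 = 0.68, with a weaker echo at lag 8 (0.51); the remaining lags stay at or below 0.42. The elevated value at lag 1 (0.42), dropping to 0.21 at lag 2, reflects decaying short-term dependence rather than seasonality.
The dominant spike at lag 4 indicates a seasonal period of 4.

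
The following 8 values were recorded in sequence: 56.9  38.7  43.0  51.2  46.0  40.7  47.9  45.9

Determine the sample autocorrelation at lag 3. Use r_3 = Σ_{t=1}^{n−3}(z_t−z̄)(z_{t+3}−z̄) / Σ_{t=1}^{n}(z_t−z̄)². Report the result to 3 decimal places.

0.337

Mean z̄ = (56.9 + 38.7 + 43.0 + 51.2 + 46.0 + 40.7 + 47.9 + 45.9)/8 = 46.2875
Deviations from mean: 10.6125, -7.5875, -3.2875, 4.9125, -0.2875, -5.5875, 1.6125, -0.3875
Numerator Σ_{t=1}^{5}(z_t−z̄)(z_{t+3}−z̄) = 80.7170
Denominator Σ(z_t−z̄)² = 239.1888
r_3 = 80.7170 / 239.1888 = 0.337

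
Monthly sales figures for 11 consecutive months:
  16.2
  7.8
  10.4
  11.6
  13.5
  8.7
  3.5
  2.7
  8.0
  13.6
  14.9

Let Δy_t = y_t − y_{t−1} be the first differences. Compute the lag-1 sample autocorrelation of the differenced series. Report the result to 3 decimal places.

0.191

First differences Δy: -8.4, 2.6, 1.2, 1.9, -4.8, -5.2, -0.8, 5.3, 5.6, 1.3
Mean of differences = -0.1300
Numerator Σ(Δy_t−Δȳ)(Δy_{t+1}−Δȳ) = 37.0171
Denominator Σ(Δy_t−Δȳ)² = 194.0610
r_1(Δy) = 37.0171 / 194.0610 = 0.191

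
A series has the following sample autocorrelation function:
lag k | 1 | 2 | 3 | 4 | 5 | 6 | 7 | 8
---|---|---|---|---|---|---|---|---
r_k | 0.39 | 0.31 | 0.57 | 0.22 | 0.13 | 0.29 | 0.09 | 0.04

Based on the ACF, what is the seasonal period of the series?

The largest autocorrelation is r_3 = 0.57; the remaining lags stay at or below 0.39. The elevated value at lag 1 (0.39), dropping to 0.31 at lag 2, reflects decaying short-term dependence rather than seasonality.
The dominant spike at lag 3 indicates a seasonal period of 3.

3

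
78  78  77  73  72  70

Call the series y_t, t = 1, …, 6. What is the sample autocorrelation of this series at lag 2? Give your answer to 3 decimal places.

Mean ȳ = (78 + 78 + 77 + 73 + 72 + 70)/6 = 74.6667
Deviations from mean: 3.3333, 3.3333, 2.3333, -1.6667, -2.6667, -4.6667
Σ(y_t−ȳ)(y_{t+2}−ȳ) = (7.7778) + (-5.5556) + (-6.2222) + (7.7778) = 3.7778
Denominator Σ(y_t−ȳ)² = 59.3333
r_2 = 3.7778 / 59.3333 = 0.064

0.064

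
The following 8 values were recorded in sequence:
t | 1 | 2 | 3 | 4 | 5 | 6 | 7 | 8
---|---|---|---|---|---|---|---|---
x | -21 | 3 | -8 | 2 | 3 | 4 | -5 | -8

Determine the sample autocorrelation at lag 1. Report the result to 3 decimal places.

-0.159

Mean x̄ = (-21 + 3 − 8 + 2 + 3 + 4 − 5 − 8)/8 = -3.7500
Deviations from mean: -17.2500, 6.7500, -4.2500, 5.7500, 6.7500, 7.7500, -1.2500, -4.2500
Σ(x_t−x̄)(x_{t+1}−x̄) = (-116.4375) + (-28.6875) + (-24.4375) + (38.8125) + (52.3125) + (-9.6875) + (5.3125) = -82.8125
Denominator Σ(x_t−x̄)² = 519.5000
r_1 = -82.8125 / 519.5000 = -0.159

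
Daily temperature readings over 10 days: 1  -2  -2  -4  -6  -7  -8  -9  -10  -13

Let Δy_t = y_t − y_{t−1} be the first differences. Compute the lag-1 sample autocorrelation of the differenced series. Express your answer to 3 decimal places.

First differences Δy: -3, 0, -2, -2, -1, -1, -1, -1, -3
Mean of differences = -1.5556
Numerator Σ(Δy_t−Δȳ)(Δy_{t+1}−Δȳ) = -2.8642
Denominator Σ(Δy_t−Δȳ)² = 8.2222
r_1(Δy) = -2.8642 / 8.2222 = -0.348

-0.348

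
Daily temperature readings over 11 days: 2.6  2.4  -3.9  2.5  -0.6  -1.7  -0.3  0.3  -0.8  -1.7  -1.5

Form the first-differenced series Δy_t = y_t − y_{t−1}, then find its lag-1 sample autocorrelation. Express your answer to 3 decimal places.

First differences Δy: -0.2, -6.3, 6.4, -3.1, -1.1, 1.4, 0.6, -1.1, -0.9, 0.2
Mean of differences = -0.4100
Numerator Σ(Δy_t−Δȳ)(Δy_{t+1}−Δȳ) = -57.8891
Denominator Σ(Δy_t−Δȳ)² = 94.2090
r_1(Δy) = -57.8891 / 94.2090 = -0.614

-0.614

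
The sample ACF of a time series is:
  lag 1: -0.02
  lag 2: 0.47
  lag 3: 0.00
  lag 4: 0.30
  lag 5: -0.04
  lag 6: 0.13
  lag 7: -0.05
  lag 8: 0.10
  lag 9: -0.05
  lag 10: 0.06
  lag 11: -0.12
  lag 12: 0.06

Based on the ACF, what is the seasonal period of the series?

The largest autocorrelation is r_2 = 0.47, with a weaker echo at lag 4 (0.30); the remaining lags stay at or below 0.13.
The dominant spike at lag 2 indicates a seasonal period of 2.

2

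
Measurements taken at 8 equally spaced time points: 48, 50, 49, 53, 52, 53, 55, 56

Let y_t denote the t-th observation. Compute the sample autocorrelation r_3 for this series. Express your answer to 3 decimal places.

-0.071

Mean ȳ = (48 + 50 + 49 + 53 + 52 + 53 + 55 + 56)/8 = 52.0000
Deviations from mean: -4.0000, -2.0000, -3.0000, 1.0000, 0.0000, 1.0000, 3.0000, 4.0000
Numerator Σ_{t=1}^{5}(y_t−ȳ)(y_{t+3}−ȳ) = -4.0000
Denominator Σ(y_t−ȳ)² = 56.0000
r_3 = -4.0000 / 56.0000 = -0.071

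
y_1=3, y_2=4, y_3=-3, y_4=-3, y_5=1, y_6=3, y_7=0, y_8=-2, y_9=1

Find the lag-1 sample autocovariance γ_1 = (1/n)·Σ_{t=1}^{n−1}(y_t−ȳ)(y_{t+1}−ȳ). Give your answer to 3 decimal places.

0.756

Mean ȳ = (3 + 4 − 3 − 3 + 1 + 3 + 0 − 2 + 1)/9 = 0.4444
Σ_{t=1}^{8}(y_t−ȳ)(y_{t+1}−ȳ) = 6.8025
γ_1 = 6.8025 / 9 = 0.756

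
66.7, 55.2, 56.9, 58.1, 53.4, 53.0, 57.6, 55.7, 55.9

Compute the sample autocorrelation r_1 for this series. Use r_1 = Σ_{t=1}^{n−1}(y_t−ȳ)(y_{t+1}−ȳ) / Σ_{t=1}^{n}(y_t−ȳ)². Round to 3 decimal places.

-0.070

Mean ȳ = (66.7 + 55.2 + 56.9 + 58.1 + 53.4 + 53.0 + 57.6 + 55.7 + 55.9)/9 = 56.9444
Numerator Σ_{t=1}^{8}(y_t−ȳ)(y_{t+1}−ȳ) = -9.2086
Denominator Σ(y_t−ȳ)² = 130.7422
r_1 = -9.2086 / 130.7422 = -0.070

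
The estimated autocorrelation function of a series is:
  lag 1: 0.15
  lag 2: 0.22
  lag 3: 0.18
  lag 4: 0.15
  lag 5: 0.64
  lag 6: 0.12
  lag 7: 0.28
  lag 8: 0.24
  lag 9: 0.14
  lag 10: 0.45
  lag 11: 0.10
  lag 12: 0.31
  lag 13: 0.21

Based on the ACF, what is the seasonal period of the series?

The largest autocorrelation is r_5 = 0.64, with a weaker echo at lag 10 (0.45); the remaining lags stay at or below 0.31.
The dominant spike at lag 5 indicates a seasonal period of 5.

5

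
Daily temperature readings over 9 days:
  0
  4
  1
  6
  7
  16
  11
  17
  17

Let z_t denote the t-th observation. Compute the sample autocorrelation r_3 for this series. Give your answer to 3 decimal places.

Mean z̄ = (0 + 4 + 1 + 6 + 7 + 16 + 11 + 17 + 17)/9 = 8.7778
Numerator Σ_{t=1}^{6}(z_t−z̄)(z_{t+3}−z̄) = 15.2963
Denominator Σ(z_t−z̄)² = 363.5556
r_3 = 15.2963 / 363.5556 = 0.042

0.042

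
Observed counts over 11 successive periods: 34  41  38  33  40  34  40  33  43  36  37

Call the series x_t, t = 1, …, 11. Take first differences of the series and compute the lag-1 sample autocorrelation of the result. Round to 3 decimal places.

-0.762

First differences Δx: 7, -3, -5, 7, -6, 6, -7, 10, -7, 1
Mean of differences = 0.3000
Numerator Σ(Δx_t−Δx̄)(Δx_{t+1}−Δx̄) = -306.5900
Denominator Σ(Δx_t−Δx̄)² = 402.1000
r_1(Δx) = -306.5900 / 402.1000 = -0.762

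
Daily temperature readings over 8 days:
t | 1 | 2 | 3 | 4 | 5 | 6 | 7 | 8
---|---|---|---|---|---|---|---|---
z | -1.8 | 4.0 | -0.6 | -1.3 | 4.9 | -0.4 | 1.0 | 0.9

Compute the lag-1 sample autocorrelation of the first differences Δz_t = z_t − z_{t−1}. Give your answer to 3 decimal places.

-0.548

First differences Δz: 5.8, -4.6, -0.7, 6.2, -5.3, 1.4, -0.1
Mean of differences = 0.3857
Numerator Σ(Δz_t−Δz̄)(Δz_{t+1}−Δz̄) = -67.2116
Denominator Σ(Δz_t−Δz̄)² = 122.7486
r_1(Δz) = -67.2116 / 122.7486 = -0.548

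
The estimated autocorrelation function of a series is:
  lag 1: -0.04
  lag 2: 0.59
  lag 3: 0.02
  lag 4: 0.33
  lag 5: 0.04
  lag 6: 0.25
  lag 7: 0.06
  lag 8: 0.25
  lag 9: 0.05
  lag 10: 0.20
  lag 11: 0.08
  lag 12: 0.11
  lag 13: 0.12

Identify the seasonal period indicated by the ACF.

The largest autocorrelation is r_2 = 0.59, with weaker echoes at lags 4 (0.33), 6 (0.25), 8 (0.25) and 10 (0.20); the remaining lags stay at or below 0.12.
The dominant spike at lag 2 indicates a seasonal period of 2.

2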